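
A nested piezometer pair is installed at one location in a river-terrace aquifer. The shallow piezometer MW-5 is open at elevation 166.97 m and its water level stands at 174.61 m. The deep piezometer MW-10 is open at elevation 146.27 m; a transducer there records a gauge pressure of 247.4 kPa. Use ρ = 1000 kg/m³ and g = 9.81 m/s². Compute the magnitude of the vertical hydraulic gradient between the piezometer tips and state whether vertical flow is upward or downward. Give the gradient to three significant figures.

Total head at MW-5: h = 174.61 m (water level in the standpipe).
Pressure head at MW-10: ψ = P/(ρg) = 247.4×1000 / (1000 × 9.81) = 25.22 m.
Total head at MW-10: h = z + ψ = 146.27 + 25.22 = 171.49 m.
Δh = h(MW-5) − h(MW-10) = 174.61 − 171.49 = 3.12 m.
Vertical separation Δz = 166.97 − 146.27 = 20.70 m.
|i_v| = |Δh| / Δz = 3.12 / 20.70 = 0.151.
Head is higher in the shallow piezometer, so vertical flow is downward (recharge condition).

|i_v| ≈ 0.151; vertical flow is downward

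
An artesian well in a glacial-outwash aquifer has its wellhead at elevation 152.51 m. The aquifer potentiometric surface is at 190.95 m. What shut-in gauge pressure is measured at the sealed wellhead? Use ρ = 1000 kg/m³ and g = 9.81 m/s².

Head above the cap: Δh = 190.95 − 152.51 = 38.44 m.
P = ρgΔh = 1000 × 9.81 × 38.44 = 377096 Pa ≈ 377 kPa.

P ≈ 377 kPa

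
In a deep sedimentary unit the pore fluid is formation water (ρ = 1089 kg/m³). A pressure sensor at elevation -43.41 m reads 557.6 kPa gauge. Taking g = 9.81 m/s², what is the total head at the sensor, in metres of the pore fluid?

h ≈ 8.78 m

ψ = P/(ρg) = 557.6×1000 / (1089 × 9.81) = 52.19 m.
h = z + ψ = -43.41 + 52.19 = 8.78 m.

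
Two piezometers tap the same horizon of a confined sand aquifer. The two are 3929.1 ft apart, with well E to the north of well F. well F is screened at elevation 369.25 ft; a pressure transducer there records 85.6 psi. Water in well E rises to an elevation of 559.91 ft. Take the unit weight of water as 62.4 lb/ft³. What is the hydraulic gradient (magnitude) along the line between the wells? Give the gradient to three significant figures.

i ≈ 0.00175

Pressure head at well F: ψ = 144·P/γ = 144 × 85.6 / 62.4 = 197.54 ft.
Total head at well F: h = z + ψ = 369.25 + 197.54 = 566.79 ft.
Total head at well E: h = 559.91 ft (water level in the piezometer is the total head).
Head difference: h(well F) − h(well E) = 566.79 − 559.91 = 6.88 ft.
Hydraulic gradient: i = |Δh| / L = 6.88 / 3929.1 = 0.00175.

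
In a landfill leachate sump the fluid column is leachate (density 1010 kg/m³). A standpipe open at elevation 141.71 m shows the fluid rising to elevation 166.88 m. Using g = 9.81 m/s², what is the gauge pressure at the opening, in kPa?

P ≈ 249 kPa

Pressure head ψ = h − z = 166.88 − 141.71 = 25.17 m.
P = ρgψ = 1010 × 9.81 × 25.17 = 249387 Pa ≈ 249 kPa.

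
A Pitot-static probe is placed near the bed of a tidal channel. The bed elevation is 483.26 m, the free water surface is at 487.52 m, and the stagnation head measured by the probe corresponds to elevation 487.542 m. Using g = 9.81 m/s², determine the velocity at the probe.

Near the bed, under hydrostatic conditions, the piezometric head (z + ψ) equals the free-surface elevation, 487.52 m.
Velocity head = total − piezometric = 487.542 − 487.52 = 0.022 m.
v = √(2g·h_v) = √(2 × 9.81 × 0.022) = 0.657 m/s.

v ≈ 0.657 m/s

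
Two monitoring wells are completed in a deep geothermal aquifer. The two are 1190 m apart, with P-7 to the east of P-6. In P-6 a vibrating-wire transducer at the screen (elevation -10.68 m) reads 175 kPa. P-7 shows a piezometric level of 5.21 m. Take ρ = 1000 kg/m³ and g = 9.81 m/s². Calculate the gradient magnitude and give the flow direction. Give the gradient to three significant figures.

Pressure head at P-6: ψ = P/(ρg) = 175×1000 / (1000 × 9.81) = 17.84 m.
Total head at P-6: h = z + ψ = -10.68 + 17.84 = 7.16 m.
Total head at P-7: h = 5.21 m (water level in the piezometer is the total head).
Head difference: h(P-6) − h(P-7) = 7.16 − 5.21 = 1.95 m.
Hydraulic gradient: i = |Δh| / L = 1.95 / 1190 = 0.00164.
Flow is from higher to lower head: from P-6 toward P-7, i.e. toward the east.

i ≈ 0.00164; groundwater flows toward the east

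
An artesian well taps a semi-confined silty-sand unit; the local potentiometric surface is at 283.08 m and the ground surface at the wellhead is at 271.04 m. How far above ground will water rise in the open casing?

≈ 12.04 m above ground

Water rises to the potentiometric surface, so the rise above ground = 283.08 − 271.04 = 12.04 m.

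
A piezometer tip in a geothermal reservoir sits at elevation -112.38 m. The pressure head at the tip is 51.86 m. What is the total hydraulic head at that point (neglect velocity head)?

h ≈ -60.52 m

h = z + ψ = -112.38 + 51.86 = -60.52 m.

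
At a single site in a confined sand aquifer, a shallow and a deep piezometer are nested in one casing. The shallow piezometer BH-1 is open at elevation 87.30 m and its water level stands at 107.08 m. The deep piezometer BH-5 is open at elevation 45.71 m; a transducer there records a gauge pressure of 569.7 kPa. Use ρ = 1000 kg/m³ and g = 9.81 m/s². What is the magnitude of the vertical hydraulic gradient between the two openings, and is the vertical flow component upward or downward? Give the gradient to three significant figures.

Total head at BH-1: h = 107.08 m (water level in the standpipe).
Pressure head at BH-5: ψ = P/(ρg) = 569.7×1000 / (1000 × 9.81) = 58.07 m.
Total head at BH-5: h = z + ψ = 45.71 + 58.07 = 103.78 m.
Δh = h(BH-1) − h(BH-5) = 107.08 − 103.78 = 3.30 m.
Vertical separation Δz = 87.30 − 45.71 = 41.59 m.
|i_v| = |Δh| / Δz = 3.30 / 41.59 = 0.0793.
Head is higher in the shallow piezometer, so vertical flow is downward (recharge condition).

|i_v| ≈ 0.0793; vertical flow is downward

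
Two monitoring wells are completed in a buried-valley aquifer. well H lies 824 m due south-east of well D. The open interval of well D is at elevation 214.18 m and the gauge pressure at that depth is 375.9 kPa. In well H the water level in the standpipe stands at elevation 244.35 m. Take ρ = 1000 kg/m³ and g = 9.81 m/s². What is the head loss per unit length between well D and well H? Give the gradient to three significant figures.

Pressure head at well D: ψ = P/(ρg) = 375.9×1000 / (1000 × 9.81) = 38.32 m.
Total head at well D: h = z + ψ = 214.18 + 38.32 = 252.50 m.
Total head at well H: h = 244.35 m (water level in the piezometer is the total head).
Head difference: h(well D) − h(well H) = 252.50 − 244.35 = 8.15 m.
Hydraulic gradient: i = |Δh| / L = 8.15 / 824 = 0.00989.

i ≈ 0.00989 m/m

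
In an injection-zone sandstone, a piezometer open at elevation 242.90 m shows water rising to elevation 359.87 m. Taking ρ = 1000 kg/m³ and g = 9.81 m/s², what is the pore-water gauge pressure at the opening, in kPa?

Pressure head ψ = h − z = 359.87 − 242.90 = 116.97 m.
P = ρgψ = 1000 × 9.81 × 116.97 = 1147476 Pa ≈ 1150 kPa.

P ≈ 1150 kPa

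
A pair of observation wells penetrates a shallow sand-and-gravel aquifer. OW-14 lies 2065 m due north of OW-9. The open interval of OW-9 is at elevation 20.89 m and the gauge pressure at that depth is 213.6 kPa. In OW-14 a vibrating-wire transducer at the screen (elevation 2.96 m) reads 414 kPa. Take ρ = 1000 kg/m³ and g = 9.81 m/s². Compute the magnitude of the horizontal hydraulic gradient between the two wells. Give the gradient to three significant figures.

Pressure head at OW-9: ψ = P/(ρg) = 213.6×1000 / (1000 × 9.81) = 21.77 m.
Total head at OW-9: h = z + ψ = 20.89 + 21.77 = 42.66 m.
Pressure head at OW-14: ψ = P/(ρg) = 414×1000 / (1000 × 9.81) = 42.20 m.
Total head at OW-14: h = z + ψ = 2.96 + 42.20 = 45.16 m.
Head difference: h(OW-9) − h(OW-14) = 42.66 − 45.16 = -2.50 m.
Hydraulic gradient: i = |Δh| / L = 2.50 / 2065 = 0.00121.

i ≈ 0.00121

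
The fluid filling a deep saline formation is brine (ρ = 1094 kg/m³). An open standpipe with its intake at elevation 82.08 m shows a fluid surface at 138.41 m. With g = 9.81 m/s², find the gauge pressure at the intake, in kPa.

Pressure head ψ = h − z = 138.41 − 82.08 = 56.33 m.
P = ρgψ = 1094 × 9.81 × 56.33 = 604541 Pa ≈ 605 kPa.

P ≈ 605 kPa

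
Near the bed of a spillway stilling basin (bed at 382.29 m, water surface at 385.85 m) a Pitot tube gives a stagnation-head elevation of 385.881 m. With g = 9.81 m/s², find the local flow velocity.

v ≈ 0.780 m/s

Near the bed, under hydrostatic conditions, the piezometric head (z + ψ) equals the free-surface elevation, 385.85 m.
Velocity head = total − piezometric = 385.881 − 385.85 = 0.031 m.
v = √(2g·h_v) = √(2 × 9.81 × 0.031) = 0.780 m/s.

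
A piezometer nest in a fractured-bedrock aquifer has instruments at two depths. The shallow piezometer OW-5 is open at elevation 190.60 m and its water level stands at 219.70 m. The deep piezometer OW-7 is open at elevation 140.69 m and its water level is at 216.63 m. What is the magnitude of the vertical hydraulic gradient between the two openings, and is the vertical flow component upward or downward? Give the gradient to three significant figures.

Total head at OW-5: h = 219.70 m (water level in the standpipe).
Total head at OW-7: h = 216.63 m.
Δh = h(OW-5) − h(OW-7) = 219.70 − 216.63 = 3.07 m.
Vertical separation Δz = 190.60 − 140.69 = 49.91 m.
|i_v| = |Δh| / Δz = 3.07 / 49.91 = 0.0615.
Head is higher in the shallow piezometer, so vertical flow is downward (recharge condition).

|i_v| ≈ 0.0615; vertical flow is downward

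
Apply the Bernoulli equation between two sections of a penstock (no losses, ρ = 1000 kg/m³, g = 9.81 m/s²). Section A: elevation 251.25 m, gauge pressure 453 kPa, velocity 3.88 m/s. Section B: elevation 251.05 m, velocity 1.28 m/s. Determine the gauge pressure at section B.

P₂ ≈ 462 kPa

Pressure head at A: ψ₁ = P₁/(ρg) = 453×1000 / (1000 × 9.81) = 46.18 m.
Velocity heads: v₁²/2g = 3.88²/19.62 = 0.767 m; v₂²/2g = 1.28²/19.62 = 0.084 m.
Total head H = z₁ + ψ₁ + v₁²/2g = 251.25 + 46.18 + 0.767 = 298.20 m.
ψ₂ = H − z₂ − v₂²/2g = 298.20 − 251.05 − 0.084 = 47.07 m.
P₂ = ρgψ₂ = 1000 × 9.81 × 47.07 ≈ 462 kPa.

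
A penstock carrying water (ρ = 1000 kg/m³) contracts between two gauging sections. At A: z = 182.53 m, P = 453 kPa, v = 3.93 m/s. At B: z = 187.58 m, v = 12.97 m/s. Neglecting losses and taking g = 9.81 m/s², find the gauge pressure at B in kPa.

P₂ ≈ 327 kPa

Pressure head at A: ψ₁ = P₁/(ρg) = 453×1000 / (1000 × 9.81) = 46.18 m.
Velocity heads: v₁²/2g = 3.93²/19.62 = 0.787 m; v₂²/2g = 12.97²/19.62 = 8.574 m.
Total head H = z₁ + ψ₁ + v₁²/2g = 182.53 + 46.18 + 0.787 = 229.50 m.
ψ₂ = H − z₂ − v₂²/2g = 229.50 − 187.58 − 8.574 = 33.35 m.
P₂ = ρgψ₂ = 1000 × 9.81 × 33.35 ≈ 327 kPa.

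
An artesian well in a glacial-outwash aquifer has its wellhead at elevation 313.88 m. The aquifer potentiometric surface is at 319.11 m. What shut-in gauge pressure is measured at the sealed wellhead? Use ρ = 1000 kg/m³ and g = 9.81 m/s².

P ≈ 51.3 kPa

Head above the cap: Δh = 319.11 − 313.88 = 5.23 m.
P = ρgΔh = 1000 × 9.81 × 5.23 = 51306 Pa ≈ 51.3 kPa.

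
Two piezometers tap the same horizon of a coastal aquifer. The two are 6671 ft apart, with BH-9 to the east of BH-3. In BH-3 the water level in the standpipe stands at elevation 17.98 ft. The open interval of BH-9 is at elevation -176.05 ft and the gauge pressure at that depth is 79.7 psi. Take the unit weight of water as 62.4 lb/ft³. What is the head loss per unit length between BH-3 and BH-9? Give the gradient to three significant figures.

Total head at BH-3: h = 17.98 ft (water level in the piezometer is the total head).
Pressure head at BH-9: ψ = 144·P/γ = 144 × 79.7 / 62.4 = 183.92 ft.
Total head at BH-9: h = z + ψ = -176.05 + 183.92 = 7.87 ft.
Head difference: h(BH-3) − h(BH-9) = 17.98 − 7.87 = 10.11 ft.
Hydraulic gradient: i = |Δh| / L = 10.11 / 6671 = 0.00152.

i ≈ 0.00152 ft/ft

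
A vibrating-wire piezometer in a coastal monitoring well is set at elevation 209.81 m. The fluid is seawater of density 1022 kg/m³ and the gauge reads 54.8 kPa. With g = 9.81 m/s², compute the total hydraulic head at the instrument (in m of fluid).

ψ = P/(ρg) = 54.8×1000 / (1022 × 9.81) = 5.47 m.
h = z + ψ = 209.81 + 5.47 = 215.28 m.

h ≈ 215.28 m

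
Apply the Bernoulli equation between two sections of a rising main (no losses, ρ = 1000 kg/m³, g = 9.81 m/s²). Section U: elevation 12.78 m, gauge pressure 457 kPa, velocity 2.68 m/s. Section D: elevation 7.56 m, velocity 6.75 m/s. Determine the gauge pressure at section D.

P₂ ≈ 489 kPa

Pressure head at U: ψ₁ = P₁/(ρg) = 457×1000 / (1000 × 9.81) = 46.59 m.
Velocity heads: v₁²/2g = 2.68²/19.62 = 0.366 m; v₂²/2g = 6.75²/19.62 = 2.322 m.
Total head H = z₁ + ψ₁ + v₁²/2g = 12.78 + 46.59 + 0.366 = 59.74 m.
ψ₂ = H − z₂ − v₂²/2g = 59.74 − 7.56 − 2.322 = 49.86 m.
P₂ = ρgψ₂ = 1000 × 9.81 × 49.86 ≈ 489 kPa.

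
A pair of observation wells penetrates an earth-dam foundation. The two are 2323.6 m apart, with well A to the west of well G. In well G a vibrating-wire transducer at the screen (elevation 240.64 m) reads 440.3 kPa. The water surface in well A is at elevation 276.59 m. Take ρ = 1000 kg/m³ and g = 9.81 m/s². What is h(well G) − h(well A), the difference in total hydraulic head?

Δh ≈ 8.93 m

Pressure head at well G: ψ = P/(ρg) = 440.3×1000 / (1000 × 9.81) = 44.88 m.
Total head at well G: h = z + ψ = 240.64 + 44.88 = 285.52 m.
Total head at well A: h = 276.59 m (water level in the piezometer is the total head).
Head difference: h(well G) − h(well A) = 285.52 − 276.59 = 8.93 m.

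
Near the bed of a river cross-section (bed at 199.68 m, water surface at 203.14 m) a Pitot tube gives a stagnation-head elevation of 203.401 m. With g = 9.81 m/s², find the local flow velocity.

v ≈ 2.26 m/s

Near the bed, under hydrostatic conditions, the piezometric head (z + ψ) equals the free-surface elevation, 203.14 m.
Velocity head = total − piezometric = 203.401 − 203.14 = 0.261 m.
v = √(2g·h_v) = √(2 × 9.81 × 0.261) = 2.26 m/s.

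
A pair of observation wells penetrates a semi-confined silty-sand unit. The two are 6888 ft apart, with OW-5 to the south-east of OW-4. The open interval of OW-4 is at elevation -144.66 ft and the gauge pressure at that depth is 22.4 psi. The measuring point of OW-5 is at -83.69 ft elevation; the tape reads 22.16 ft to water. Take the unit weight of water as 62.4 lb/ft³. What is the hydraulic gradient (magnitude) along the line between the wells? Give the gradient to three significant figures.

i ≈ 0.00187

Pressure head at OW-4: ψ = 144·P/γ = 144 × 22.4 / 62.4 = 51.69 ft.
Total head at OW-4: h = z + ψ = -144.66 + 51.69 = -92.97 ft.
Total head at OW-5: h = -83.69 − 22.16 = -105.85 ft.
Head difference: h(OW-4) − h(OW-5) = -92.97 − (-105.85) = 12.88 ft.
Hydraulic gradient: i = |Δh| / L = 12.88 / 6888 = 0.00187.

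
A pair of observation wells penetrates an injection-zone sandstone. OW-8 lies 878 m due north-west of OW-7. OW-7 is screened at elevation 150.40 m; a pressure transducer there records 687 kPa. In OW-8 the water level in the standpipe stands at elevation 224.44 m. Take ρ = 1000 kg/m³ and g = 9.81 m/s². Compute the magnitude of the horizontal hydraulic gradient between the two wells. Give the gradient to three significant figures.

Pressure head at OW-7: ψ = P/(ρg) = 687×1000 / (1000 × 9.81) = 70.03 m.
Total head at OW-7: h = z + ψ = 150.40 + 70.03 = 220.43 m.
Total head at OW-8: h = 224.44 m (water level in the piezometer is the total head).
Head difference: h(OW-7) − h(OW-8) = 220.43 − 224.44 = -4.01 m.
Hydraulic gradient: i = |Δh| / L = 4.01 / 878 = 0.00457.

i ≈ 0.00457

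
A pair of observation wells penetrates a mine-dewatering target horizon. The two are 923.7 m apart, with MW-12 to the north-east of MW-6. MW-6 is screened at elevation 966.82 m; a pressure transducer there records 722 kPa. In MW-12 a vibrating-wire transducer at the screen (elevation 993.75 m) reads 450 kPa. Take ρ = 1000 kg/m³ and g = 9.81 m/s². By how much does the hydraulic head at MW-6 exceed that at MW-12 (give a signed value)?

Δh ≈ 0.80 m

Pressure head at MW-6: ψ = P/(ρg) = 722×1000 / (1000 × 9.81) = 73.60 m.
Total head at MW-6: h = z + ψ = 966.82 + 73.60 = 1040.42 m.
Pressure head at MW-12: ψ = P/(ρg) = 450×1000 / (1000 × 9.81) = 45.87 m.
Total head at MW-12: h = z + ψ = 993.75 + 45.87 = 1039.62 m.
Head difference: h(MW-6) − h(MW-12) = 1040.42 − 1039.62 = 0.80 m.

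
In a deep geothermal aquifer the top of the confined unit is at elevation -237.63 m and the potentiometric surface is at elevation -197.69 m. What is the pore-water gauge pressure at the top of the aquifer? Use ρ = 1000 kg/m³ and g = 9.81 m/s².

Pressure head at the aquifer top: ψ = h − z = -197.69 − (-237.63) = 39.94 m.
P = ρgψ = 1000 × 9.81 × 39.94 = 391811 Pa ≈ 392 kPa.

P ≈ 392 kPa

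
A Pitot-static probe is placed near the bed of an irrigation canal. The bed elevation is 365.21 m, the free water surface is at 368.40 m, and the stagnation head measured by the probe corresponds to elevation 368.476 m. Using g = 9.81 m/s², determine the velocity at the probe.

Near the bed, under hydrostatic conditions, the piezometric head (z + ψ) equals the free-surface elevation, 368.40 m.
Velocity head = total − piezometric = 368.476 − 368.40 = 0.076 m.
v = √(2g·h_v) = √(2 × 9.81 × 0.076) = 1.22 m/s.

v ≈ 1.22 m/s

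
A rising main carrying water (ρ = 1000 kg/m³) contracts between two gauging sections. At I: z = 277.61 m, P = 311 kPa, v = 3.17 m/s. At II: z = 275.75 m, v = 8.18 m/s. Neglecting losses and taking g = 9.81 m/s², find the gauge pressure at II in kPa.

Pressure head at I: ψ₁ = P₁/(ρg) = 311×1000 / (1000 × 9.81) = 31.70 m.
Velocity heads: v₁²/2g = 3.17²/19.62 = 0.512 m; v₂²/2g = 8.18²/19.62 = 3.410 m.
Total head H = z₁ + ψ₁ + v₁²/2g = 277.61 + 31.70 + 0.512 = 309.82 m.
ψ₂ = H − z₂ − v₂²/2g = 309.82 − 275.75 − 3.410 = 30.66 m.
P₂ = ρgψ₂ = 1000 × 9.81 × 30.66 ≈ 301 kPa.

P₂ ≈ 301 kPa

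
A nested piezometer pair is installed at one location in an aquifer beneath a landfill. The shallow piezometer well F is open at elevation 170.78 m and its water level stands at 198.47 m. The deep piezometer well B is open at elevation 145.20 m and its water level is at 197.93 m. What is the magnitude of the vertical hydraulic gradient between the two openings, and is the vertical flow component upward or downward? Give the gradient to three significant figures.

Total head at well F: h = 198.47 m (water level in the standpipe).
Total head at well B: h = 197.93 m.
Δh = h(well F) − h(well B) = 198.47 − 197.93 = 0.54 m.
Vertical separation Δz = 170.78 − 145.20 = 25.58 m.
|i_v| = |Δh| / Δz = 0.54 / 25.58 = 0.0211.
Head is higher in the shallow piezometer, so vertical flow is downward (recharge condition).

|i_v| ≈ 0.0211; vertical flow is downward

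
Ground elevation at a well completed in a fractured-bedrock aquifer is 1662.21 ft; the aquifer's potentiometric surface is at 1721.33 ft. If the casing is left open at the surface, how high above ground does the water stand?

Water rises to the potentiometric surface, so the rise above ground = 1721.33 − 1662.21 = 59.12 ft.

≈ 59.12 ft above ground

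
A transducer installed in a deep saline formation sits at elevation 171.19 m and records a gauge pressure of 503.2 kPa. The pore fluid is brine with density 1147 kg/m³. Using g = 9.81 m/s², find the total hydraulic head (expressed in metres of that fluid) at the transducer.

h ≈ 215.91 m

ψ = P/(ρg) = 503.2×1000 / (1147 × 9.81) = 44.72 m.
h = z + ψ = 171.19 + 44.72 = 215.91 m.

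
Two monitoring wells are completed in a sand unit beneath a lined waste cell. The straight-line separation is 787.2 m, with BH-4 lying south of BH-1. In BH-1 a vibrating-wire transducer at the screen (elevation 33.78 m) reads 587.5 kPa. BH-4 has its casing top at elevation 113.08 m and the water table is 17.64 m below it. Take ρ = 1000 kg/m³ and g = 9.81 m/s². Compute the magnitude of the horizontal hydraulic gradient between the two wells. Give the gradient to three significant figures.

i ≈ 0.00225

Pressure head at BH-1: ψ = P/(ρg) = 587.5×1000 / (1000 × 9.81) = 59.89 m.
Total head at BH-1: h = z + ψ = 33.78 + 59.89 = 93.67 m.
Total head at BH-4: h = 113.08 − 17.64 = 95.44 m.
Head difference: h(BH-1) − h(BH-4) = 93.67 − 95.44 = -1.77 m.
Hydraulic gradient: i = |Δh| / L = 1.77 / 787.2 = 0.00225.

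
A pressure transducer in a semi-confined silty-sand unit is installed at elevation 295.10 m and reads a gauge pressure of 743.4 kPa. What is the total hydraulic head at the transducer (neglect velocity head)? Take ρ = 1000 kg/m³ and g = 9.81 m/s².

h ≈ 370.88 m

ψ = P/(ρg) = 743.4×1000 / (1000 × 9.81) = 75.78 m.
h = z + ψ = 295.10 + 75.78 = 370.88 m.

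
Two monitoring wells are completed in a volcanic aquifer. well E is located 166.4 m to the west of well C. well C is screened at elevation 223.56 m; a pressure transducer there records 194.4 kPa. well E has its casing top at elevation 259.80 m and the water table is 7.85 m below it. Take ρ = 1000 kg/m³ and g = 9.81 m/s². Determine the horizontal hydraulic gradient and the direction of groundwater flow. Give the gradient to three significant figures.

Pressure head at well C: ψ = P/(ρg) = 194.4×1000 / (1000 × 9.81) = 19.82 m.
Total head at well C: h = z + ψ = 223.56 + 19.82 = 243.38 m.
Total head at well E: h = 259.80 − 7.85 = 251.95 m.
Head difference: h(well C) − h(well E) = 243.38 − 251.95 = -8.57 m.
Hydraulic gradient: i = |Δh| / L = 8.57 / 166.4 = 0.0515.
Flow is from higher to lower head: from well E toward well C, i.e. toward the east.

i ≈ 0.0515; groundwater flows toward the east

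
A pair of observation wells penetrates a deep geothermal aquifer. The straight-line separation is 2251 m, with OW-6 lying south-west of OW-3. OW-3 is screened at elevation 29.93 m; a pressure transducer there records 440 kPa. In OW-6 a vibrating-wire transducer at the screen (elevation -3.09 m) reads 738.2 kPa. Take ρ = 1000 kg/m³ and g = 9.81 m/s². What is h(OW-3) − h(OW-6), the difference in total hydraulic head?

Δh ≈ 2.62 m

Pressure head at OW-3: ψ = P/(ρg) = 440×1000 / (1000 × 9.81) = 44.85 m.
Total head at OW-3: h = z + ψ = 29.93 + 44.85 = 74.78 m.
Pressure head at OW-6: ψ = P/(ρg) = 738.2×1000 / (1000 × 9.81) = 75.25 m.
Total head at OW-6: h = z + ψ = -3.09 + 75.25 = 72.16 m.
Head difference: h(OW-3) − h(OW-6) = 74.78 − 72.16 = 2.62 m.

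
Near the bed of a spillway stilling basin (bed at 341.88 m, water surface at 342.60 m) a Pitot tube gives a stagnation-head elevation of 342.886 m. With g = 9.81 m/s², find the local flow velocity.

v ≈ 2.37 m/s

Near the bed, under hydrostatic conditions, the piezometric head (z + ψ) equals the free-surface elevation, 342.60 m.
Velocity head = total − piezometric = 342.886 − 342.60 = 0.286 m.
v = √(2g·h_v) = √(2 × 9.81 × 0.286) = 2.37 m/s.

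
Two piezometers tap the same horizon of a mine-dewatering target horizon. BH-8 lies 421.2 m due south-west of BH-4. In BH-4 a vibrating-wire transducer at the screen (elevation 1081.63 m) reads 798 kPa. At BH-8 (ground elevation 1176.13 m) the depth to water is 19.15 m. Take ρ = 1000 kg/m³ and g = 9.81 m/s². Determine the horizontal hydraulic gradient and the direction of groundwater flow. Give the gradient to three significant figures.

i ≈ 0.0142; groundwater flows toward the south-west

Pressure head at BH-4: ψ = P/(ρg) = 798×1000 / (1000 × 9.81) = 81.35 m.
Total head at BH-4: h = z + ψ = 1081.63 + 81.35 = 1162.98 m.
Total head at BH-8: h = 1176.13 − 19.15 = 1156.98 m.
Head difference: h(BH-4) − h(BH-8) = 1162.98 − 1156.98 = 6.00 m.
Hydraulic gradient: i = |Δh| / L = 6.00 / 421.2 = 0.0142.
Flow is from higher to lower head: from BH-4 toward BH-8, i.e. toward the south-west.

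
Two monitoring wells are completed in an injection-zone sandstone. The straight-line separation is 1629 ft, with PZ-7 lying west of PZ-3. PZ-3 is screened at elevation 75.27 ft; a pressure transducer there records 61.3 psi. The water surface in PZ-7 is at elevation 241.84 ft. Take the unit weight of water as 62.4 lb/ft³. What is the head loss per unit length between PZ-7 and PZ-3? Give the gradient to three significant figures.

i ≈ 0.0154 ft/ft

Pressure head at PZ-3: ψ = 144·P/γ = 144 × 61.3 / 62.4 = 141.46 ft.
Total head at PZ-3: h = z + ψ = 75.27 + 141.46 = 216.73 ft.
Total head at PZ-7: h = 241.84 ft (water level in the piezometer is the total head).
Head difference: h(PZ-3) − h(PZ-7) = 216.73 − 241.84 = -25.11 ft.
Hydraulic gradient: i = |Δh| / L = 25.11 / 1629 = 0.0154.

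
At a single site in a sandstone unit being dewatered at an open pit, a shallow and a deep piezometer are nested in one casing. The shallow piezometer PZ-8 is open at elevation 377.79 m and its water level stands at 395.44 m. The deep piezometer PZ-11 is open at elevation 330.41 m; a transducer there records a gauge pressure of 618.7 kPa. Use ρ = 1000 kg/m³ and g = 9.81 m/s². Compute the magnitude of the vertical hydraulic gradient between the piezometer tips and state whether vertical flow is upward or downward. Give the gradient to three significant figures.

Total head at PZ-8: h = 395.44 m (water level in the standpipe).
Pressure head at PZ-11: ψ = P/(ρg) = 618.7×1000 / (1000 × 9.81) = 63.07 m.
Total head at PZ-11: h = z + ψ = 330.41 + 63.07 = 393.48 m.
Δh = h(PZ-8) − h(PZ-11) = 395.44 − 393.48 = 1.96 m.
Vertical separation Δz = 377.79 − 330.41 = 47.38 m.
|i_v| = |Δh| / Δz = 1.96 / 47.38 = 0.0414.
Head is higher in the shallow piezometer, so vertical flow is downward (recharge condition).

|i_v| ≈ 0.0414; vertical flow is downward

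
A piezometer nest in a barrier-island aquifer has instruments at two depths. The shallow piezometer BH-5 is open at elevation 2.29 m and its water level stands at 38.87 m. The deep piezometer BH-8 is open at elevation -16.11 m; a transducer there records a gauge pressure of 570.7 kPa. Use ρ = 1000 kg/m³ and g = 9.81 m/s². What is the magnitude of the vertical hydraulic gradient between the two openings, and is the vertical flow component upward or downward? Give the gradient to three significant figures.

Total head at BH-5: h = 38.87 m (water level in the standpipe).
Pressure head at BH-8: ψ = P/(ρg) = 570.7×1000 / (1000 × 9.81) = 58.18 m.
Total head at BH-8: h = z + ψ = -16.11 + 58.18 = 42.07 m.
Δh = h(BH-5) − h(BH-8) = 38.87 − 42.07 = -3.20 m.
Vertical separation Δz = 2.29 − (-16.11) = 18.40 m.
|i_v| = |Δh| / Δz = 3.20 / 18.40 = 0.174.
Head is higher in the deep piezometer, so vertical flow is upward (discharge condition).

|i_v| ≈ 0.174; vertical flow is upward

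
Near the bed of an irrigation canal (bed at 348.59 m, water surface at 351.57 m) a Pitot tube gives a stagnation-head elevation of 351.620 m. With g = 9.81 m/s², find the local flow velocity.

Near the bed, under hydrostatic conditions, the piezometric head (z + ψ) equals the free-surface elevation, 351.57 m.
Velocity head = total − piezometric = 351.620 − 351.57 = 0.050 m.
v = √(2g·h_v) = √(2 × 9.81 × 0.050) = 0.990 m/s.

v ≈ 0.990 m/s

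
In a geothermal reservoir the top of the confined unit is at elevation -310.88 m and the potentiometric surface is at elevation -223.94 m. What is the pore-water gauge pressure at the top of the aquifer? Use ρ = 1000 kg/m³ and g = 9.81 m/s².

P ≈ 853 kPa

Pressure head at the aquifer top: ψ = h − z = -223.94 − (-310.88) = 86.94 m.
P = ρgψ = 1000 × 9.81 × 86.94 = 852881 Pa ≈ 853 kPa.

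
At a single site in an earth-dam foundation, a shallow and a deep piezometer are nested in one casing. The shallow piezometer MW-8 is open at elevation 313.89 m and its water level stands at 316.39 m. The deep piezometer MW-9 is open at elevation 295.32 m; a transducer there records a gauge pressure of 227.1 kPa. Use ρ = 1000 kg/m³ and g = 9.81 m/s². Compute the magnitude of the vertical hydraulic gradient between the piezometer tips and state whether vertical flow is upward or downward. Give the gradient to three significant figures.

|i_v| ≈ 0.112; vertical flow is upward

Total head at MW-8: h = 316.39 m (water level in the standpipe).
Pressure head at MW-9: ψ = P/(ρg) = 227.1×1000 / (1000 × 9.81) = 23.15 m.
Total head at MW-9: h = z + ψ = 295.32 + 23.15 = 318.47 m.
Δh = h(MW-8) − h(MW-9) = 316.39 − 318.47 = -2.08 m.
Vertical separation Δz = 313.89 − 295.32 = 18.57 m.
|i_v| = |Δh| / Δz = 2.08 / 18.57 = 0.112.
Head is higher in the deep piezometer, so vertical flow is upward (discharge condition).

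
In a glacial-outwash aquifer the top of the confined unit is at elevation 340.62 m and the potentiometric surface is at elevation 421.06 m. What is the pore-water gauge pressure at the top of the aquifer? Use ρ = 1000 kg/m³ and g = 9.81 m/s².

Pressure head at the aquifer top: ψ = h − z = 421.06 − 340.62 = 80.44 m.
P = ρgψ = 1000 × 9.81 × 80.44 = 789116 Pa ≈ 789 kPa.

P ≈ 789 kPa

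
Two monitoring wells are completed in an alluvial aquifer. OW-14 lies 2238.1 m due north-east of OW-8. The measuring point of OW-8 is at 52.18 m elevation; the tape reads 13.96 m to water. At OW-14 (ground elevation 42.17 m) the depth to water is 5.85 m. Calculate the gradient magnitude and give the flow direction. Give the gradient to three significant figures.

i ≈ 0.000849; groundwater flows toward the north-east

Total head at OW-8: h = 52.18 − 13.96 = 38.22 m.
Total head at OW-14: h = 42.17 − 5.85 = 36.32 m.
Head difference: h(OW-8) − h(OW-14) = 38.22 − 36.32 = 1.90 m.
Hydraulic gradient: i = |Δh| / L = 1.90 / 2238.1 = 0.000849.
Flow is from higher to lower head: from OW-8 toward OW-14, i.e. toward the north-east.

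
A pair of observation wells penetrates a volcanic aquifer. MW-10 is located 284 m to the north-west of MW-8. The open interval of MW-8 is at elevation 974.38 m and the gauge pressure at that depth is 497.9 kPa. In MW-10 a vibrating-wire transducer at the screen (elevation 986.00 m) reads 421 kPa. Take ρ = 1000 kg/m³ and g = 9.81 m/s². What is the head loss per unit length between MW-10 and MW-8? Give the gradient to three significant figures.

i ≈ 0.0133 m/m

Pressure head at MW-8: ψ = P/(ρg) = 497.9×1000 / (1000 × 9.81) = 50.75 m.
Total head at MW-8: h = z + ψ = 974.38 + 50.75 = 1025.13 m.
Pressure head at MW-10: ψ = P/(ρg) = 421×1000 / (1000 × 9.81) = 42.92 m.
Total head at MW-10: h = z + ψ = 986.00 + 42.92 = 1028.92 m.
Head difference: h(MW-8) − h(MW-10) = 1025.13 − 1028.92 = -3.79 m.
Hydraulic gradient: i = |Δh| / L = 3.79 / 284 = 0.0133.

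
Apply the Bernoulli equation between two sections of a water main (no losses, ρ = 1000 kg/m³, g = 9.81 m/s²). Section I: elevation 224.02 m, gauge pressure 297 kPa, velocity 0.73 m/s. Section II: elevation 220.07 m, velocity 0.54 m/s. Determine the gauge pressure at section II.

P₂ ≈ 336 kPa

Pressure head at I: ψ₁ = P₁/(ρg) = 297×1000 / (1000 × 9.81) = 30.28 m.
Velocity heads: v₁²/2g = 0.73²/19.62 = 0.027 m; v₂²/2g = 0.54²/19.62 = 0.015 m.
Total head H = z₁ + ψ₁ + v₁²/2g = 224.02 + 30.28 + 0.027 = 254.33 m.
ψ₂ = H − z₂ − v₂²/2g = 254.33 − 220.07 − 0.015 = 34.25 m.
P₂ = ρgψ₂ = 1000 × 9.81 × 34.25 ≈ 336 kPa.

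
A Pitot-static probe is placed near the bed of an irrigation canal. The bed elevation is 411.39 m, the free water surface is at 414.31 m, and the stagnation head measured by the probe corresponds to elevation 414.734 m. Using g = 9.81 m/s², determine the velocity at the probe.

Near the bed, under hydrostatic conditions, the piezometric head (z + ψ) equals the free-surface elevation, 414.31 m.
Velocity head = total − piezometric = 414.734 − 414.31 = 0.424 m.
v = √(2g·h_v) = √(2 × 9.81 × 0.424) = 2.88 m/s.

v ≈ 2.88 m/s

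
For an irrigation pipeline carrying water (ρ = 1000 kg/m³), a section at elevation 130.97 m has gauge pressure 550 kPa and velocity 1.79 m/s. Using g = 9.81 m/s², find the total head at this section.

Pressure head ψ = P/(ρg) = 550×1000 / (1000 × 9.81) = 56.07 m.
Velocity head = v²/(2g) = 1.79² / (2 × 9.81) = 0.163 m.
h = z + ψ + v²/(2g) = 130.97 + 56.07 + 0.163 = 187.20 m.

h ≈ 187.20 m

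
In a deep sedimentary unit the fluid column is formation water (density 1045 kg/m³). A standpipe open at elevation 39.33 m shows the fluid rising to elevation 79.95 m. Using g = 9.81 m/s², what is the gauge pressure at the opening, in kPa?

Pressure head ψ = h − z = 79.95 − 39.33 = 40.62 m.
P = ρgψ = 1045 × 9.81 × 40.62 = 416414 Pa ≈ 416 kPa.

P ≈ 416 kPa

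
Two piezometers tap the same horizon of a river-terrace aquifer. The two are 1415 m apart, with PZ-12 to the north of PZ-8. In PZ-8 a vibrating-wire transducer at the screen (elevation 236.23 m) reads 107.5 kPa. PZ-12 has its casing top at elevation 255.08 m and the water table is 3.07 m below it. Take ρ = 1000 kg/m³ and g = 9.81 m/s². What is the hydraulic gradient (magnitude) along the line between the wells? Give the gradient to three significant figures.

i ≈ 0.00341

Pressure head at PZ-8: ψ = P/(ρg) = 107.5×1000 / (1000 × 9.81) = 10.96 m.
Total head at PZ-8: h = z + ψ = 236.23 + 10.96 = 247.19 m.
Total head at PZ-12: h = 255.08 − 3.07 = 252.01 m.
Head difference: h(PZ-8) − h(PZ-12) = 247.19 − 252.01 = -4.82 m.
Hydraulic gradient: i = |Δh| / L = 4.82 / 1415 = 0.00341.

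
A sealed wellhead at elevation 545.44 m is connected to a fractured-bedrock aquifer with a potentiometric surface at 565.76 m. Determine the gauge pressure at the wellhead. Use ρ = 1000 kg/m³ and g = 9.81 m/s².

P ≈ 199 kPa

Head above the cap: Δh = 565.76 − 545.44 = 20.32 m.
P = ρgΔh = 1000 × 9.81 × 20.32 = 199339 Pa ≈ 199 kPa.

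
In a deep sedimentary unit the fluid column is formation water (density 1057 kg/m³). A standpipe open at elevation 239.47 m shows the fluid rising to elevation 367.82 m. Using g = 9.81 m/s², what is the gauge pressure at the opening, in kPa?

Pressure head ψ = h − z = 367.82 − 239.47 = 128.35 m.
P = ρgψ = 1057 × 9.81 × 128.35 = 1330883 Pa ≈ 1330 kPa.

P ≈ 1330 kPa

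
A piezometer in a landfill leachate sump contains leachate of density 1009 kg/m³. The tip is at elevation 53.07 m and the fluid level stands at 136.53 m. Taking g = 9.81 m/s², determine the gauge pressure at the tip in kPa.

Pressure head ψ = h − z = 136.53 − 53.07 = 83.46 m.
P = ρgψ = 1009 × 9.81 × 83.46 = 826111 Pa ≈ 826 kPa.

P ≈ 826 kPa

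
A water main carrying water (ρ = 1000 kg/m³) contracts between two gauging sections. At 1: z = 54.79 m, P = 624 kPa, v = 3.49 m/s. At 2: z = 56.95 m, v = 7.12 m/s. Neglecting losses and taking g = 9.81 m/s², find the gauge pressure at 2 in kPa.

P₂ ≈ 584 kPa

Pressure head at 1: ψ₁ = P₁/(ρg) = 624×1000 / (1000 × 9.81) = 63.61 m.
Velocity heads: v₁²/2g = 3.49²/19.62 = 0.621 m; v₂²/2g = 7.12²/19.62 = 2.584 m.
Total head H = z₁ + ψ₁ + v₁²/2g = 54.79 + 63.61 + 0.621 = 119.02 m.
ψ₂ = H − z₂ − v₂²/2g = 119.02 − 56.95 − 2.584 = 59.49 m.
P₂ = ρgψ₂ = 1000 × 9.81 × 59.49 ≈ 584 kPa.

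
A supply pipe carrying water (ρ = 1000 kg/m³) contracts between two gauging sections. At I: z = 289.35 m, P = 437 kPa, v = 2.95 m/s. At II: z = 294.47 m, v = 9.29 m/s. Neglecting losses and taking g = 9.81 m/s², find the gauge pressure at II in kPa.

Pressure head at I: ψ₁ = P₁/(ρg) = 437×1000 / (1000 × 9.81) = 44.55 m.
Velocity heads: v₁²/2g = 2.95²/19.62 = 0.444 m; v₂²/2g = 9.29²/19.62 = 4.399 m.
Total head H = z₁ + ψ₁ + v₁²/2g = 289.35 + 44.55 + 0.444 = 334.34 m.
ψ₂ = H − z₂ − v₂²/2g = 334.34 − 294.47 − 4.399 = 35.47 m.
P₂ = ρgψ₂ = 1000 × 9.81 × 35.47 ≈ 348 kPa.

P₂ ≈ 348 kPa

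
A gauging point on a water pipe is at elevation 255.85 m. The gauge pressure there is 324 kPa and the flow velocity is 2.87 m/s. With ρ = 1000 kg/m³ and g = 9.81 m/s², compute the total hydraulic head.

h ≈ 289.30 m

Pressure head ψ = P/(ρg) = 324×1000 / (1000 × 9.81) = 33.03 m.
Velocity head = v²/(2g) = 2.87² / (2 × 9.81) = 0.420 m.
h = z + ψ + v²/(2g) = 255.85 + 33.03 + 0.420 = 289.30 m.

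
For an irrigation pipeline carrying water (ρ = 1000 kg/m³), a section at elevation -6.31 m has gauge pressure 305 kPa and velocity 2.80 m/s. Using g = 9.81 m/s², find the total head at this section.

Pressure head ψ = P/(ρg) = 305×1000 / (1000 × 9.81) = 31.09 m.
Velocity head = v²/(2g) = 2.80² / (2 × 9.81) = 0.400 m.
h = z + ψ + v²/(2g) = -6.31 + 31.09 + 0.400 = 25.18 m.

h ≈ 25.18 m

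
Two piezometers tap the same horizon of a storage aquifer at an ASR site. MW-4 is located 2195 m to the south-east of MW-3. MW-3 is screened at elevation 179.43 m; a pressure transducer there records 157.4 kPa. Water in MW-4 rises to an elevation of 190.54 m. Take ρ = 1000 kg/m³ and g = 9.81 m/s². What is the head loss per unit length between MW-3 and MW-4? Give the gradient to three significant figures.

i ≈ 0.00225 m/m

Pressure head at MW-3: ψ = P/(ρg) = 157.4×1000 / (1000 × 9.81) = 16.04 m.
Total head at MW-3: h = z + ψ = 179.43 + 16.04 = 195.47 m.
Total head at MW-4: h = 190.54 m (water level in the piezometer is the total head).
Head difference: h(MW-3) − h(MW-4) = 195.47 − 190.54 = 4.93 m.
Hydraulic gradient: i = |Δh| / L = 4.93 / 2195 = 0.00225.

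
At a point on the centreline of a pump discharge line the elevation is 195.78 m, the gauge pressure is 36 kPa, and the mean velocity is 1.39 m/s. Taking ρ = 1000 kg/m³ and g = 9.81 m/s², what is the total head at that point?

h ≈ 199.55 m

Pressure head ψ = P/(ρg) = 36×1000 / (1000 × 9.81) = 3.67 m.
Velocity head = v²/(2g) = 1.39² / (2 × 9.81) = 0.098 m.
h = z + ψ + v²/(2g) = 195.78 + 3.67 + 0.098 = 199.55 m.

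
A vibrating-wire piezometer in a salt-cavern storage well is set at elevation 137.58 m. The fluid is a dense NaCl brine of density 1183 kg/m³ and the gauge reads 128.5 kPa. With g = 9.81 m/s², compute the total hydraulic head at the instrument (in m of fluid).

ψ = P/(ρg) = 128.5×1000 / (1183 × 9.81) = 11.07 m.
h = z + ψ = 137.58 + 11.07 = 148.65 m.

h ≈ 148.65 m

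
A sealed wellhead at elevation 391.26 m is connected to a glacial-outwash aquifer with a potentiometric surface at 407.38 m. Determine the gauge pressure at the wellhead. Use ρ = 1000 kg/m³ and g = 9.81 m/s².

Head above the cap: Δh = 407.38 − 391.26 = 16.12 m.
P = ρgΔh = 1000 × 9.81 × 16.12 = 158137 Pa ≈ 158 kPa.

P ≈ 158 kPa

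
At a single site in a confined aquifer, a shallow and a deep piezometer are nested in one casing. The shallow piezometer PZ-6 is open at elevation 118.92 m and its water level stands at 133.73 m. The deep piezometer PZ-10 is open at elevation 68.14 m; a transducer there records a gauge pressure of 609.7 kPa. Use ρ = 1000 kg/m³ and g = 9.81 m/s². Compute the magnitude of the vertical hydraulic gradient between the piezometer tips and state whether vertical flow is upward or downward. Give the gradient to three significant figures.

|i_v| ≈ 0.0677; vertical flow is downward

Total head at PZ-6: h = 133.73 m (water level in the standpipe).
Pressure head at PZ-10: ψ = P/(ρg) = 609.7×1000 / (1000 × 9.81) = 62.15 m.
Total head at PZ-10: h = z + ψ = 68.14 + 62.15 = 130.29 m.
Δh = h(PZ-6) − h(PZ-10) = 133.73 − 130.29 = 3.44 m.
Vertical separation Δz = 118.92 − 68.14 = 50.78 m.
|i_v| = |Δh| / Δz = 3.44 / 50.78 = 0.0677.
Head is higher in the shallow piezometer, so vertical flow is downward (recharge condition).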